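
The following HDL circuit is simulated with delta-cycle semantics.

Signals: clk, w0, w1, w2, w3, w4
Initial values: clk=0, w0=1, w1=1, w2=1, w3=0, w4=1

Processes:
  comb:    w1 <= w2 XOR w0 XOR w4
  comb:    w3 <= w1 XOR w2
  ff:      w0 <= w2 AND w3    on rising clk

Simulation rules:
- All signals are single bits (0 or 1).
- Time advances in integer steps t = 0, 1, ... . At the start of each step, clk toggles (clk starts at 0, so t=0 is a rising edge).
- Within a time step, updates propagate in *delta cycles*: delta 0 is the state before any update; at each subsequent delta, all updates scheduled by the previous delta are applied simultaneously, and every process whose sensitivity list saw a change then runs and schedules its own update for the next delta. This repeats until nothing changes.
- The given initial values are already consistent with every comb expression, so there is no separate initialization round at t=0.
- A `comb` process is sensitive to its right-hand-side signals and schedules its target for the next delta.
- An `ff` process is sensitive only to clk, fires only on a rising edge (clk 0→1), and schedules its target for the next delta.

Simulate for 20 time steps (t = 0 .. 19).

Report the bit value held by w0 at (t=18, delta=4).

t0.Δ0 w1=1 w0=1 clk=0 w4=1 w2=1 w3=0
t0.Δ1 w1=1 w0=1 clk=1 w4=1 w2=1 w3=0
t0.Δ2 w1=1 w0=0 clk=1 w4=1 w2=1 w3=0
t0.Δ3 w1=0 w0=0 clk=1 w4=1 w2=1 w3=0
t0.Δ4 w1=0 w0=0 clk=1 w4=1 w2=1 w3=1
t1.Δ0 w1=0 w0=0 clk=1 w4=1 w2=1 w3=1
t1.Δ1 w1=0 w0=0 clk=0 w4=1 w2=1 w3=1
t2.Δ0 w1=0 w0=0 clk=0 w4=1 w2=1 w3=1
t2.Δ1 w1=0 w0=0 clk=1 w4=1 w2=1 w3=1
t2.Δ2 w1=0 w0=1 clk=1 w4=1 w2=1 w3=1
t2.Δ3 w1=1 w0=1 clk=1 w4=1 w2=1 w3=1
t2.Δ4 w1=1 w0=1 clk=1 w4=1 w2=1 w3=0
t3.Δ0 w1=1 w0=1 clk=1 w4=1 w2=1 w3=0
t3.Δ1 w1=1 w0=1 clk=0 w4=1 w2=1 w3=0
t4.Δ0 w1=1 w0=1 clk=0 w4=1 w2=1 w3=0
t4.Δ1 w1=1 w0=1 clk=1 w4=1 w2=1 w3=0
t4.Δ2 w1=1 w0=0 clk=1 w4=1 w2=1 w3=0
t4.Δ3 w1=0 w0=0 clk=1 w4=1 w2=1 w3=0
t4.Δ4 w1=0 w0=0 clk=1 w4=1 w2=1 w3=1
t5.Δ0 w1=0 w0=0 clk=1 w4=1 w2=1 w3=1
t5.Δ1 w1=0 w0=0 clk=0 w4=1 w2=1 w3=1
t6.Δ0 w1=0 w0=0 clk=0 w4=1 w2=1 w3=1
t6.Δ1 w1=0 w0=0 clk=1 w4=1 w2=1 w3=1
t6.Δ2 w1=0 w0=1 clk=1 w4=1 w2=1 w3=1
t6.Δ3 w1=1 w0=1 clk=1 w4=1 w2=1 w3=1
t6.Δ4 w1=1 w0=1 clk=1 w4=1 w2=1 w3=0
t7.Δ0 w1=1 w0=1 clk=1 w4=1 w2=1 w3=0
t7.Δ1 w1=1 w0=1 clk=0 w4=1 w2=1 w3=0
t8.Δ0 w1=1 w0=1 clk=0 w4=1 w2=1 w3=0
t8.Δ1 w1=1 w0=1 clk=1 w4=1 w2=1 w3=0
t8.Δ2 w1=1 w0=0 clk=1 w4=1 w2=1 w3=0
t8.Δ3 w1=0 w0=0 clk=1 w4=1 w2=1 w3=0
t8.Δ4 w1=0 w0=0 clk=1 w4=1 w2=1 w3=1
t9.Δ0 w1=0 w0=0 clk=1 w4=1 w2=1 w3=1
t9.Δ1 w1=0 w0=0 clk=0 w4=1 w2=1 w3=1
t10.Δ0 w1=0 w0=0 clk=0 w4=1 w2=1 w3=1
t10.Δ1 w1=0 w0=0 clk=1 w4=1 w2=1 w3=1
t10.Δ2 w1=0 w0=1 clk=1 w4=1 w2=1 w3=1
t10.Δ3 w1=1 w0=1 clk=1 w4=1 w2=1 w3=1
t10.Δ4 w1=1 w0=1 clk=1 w4=1 w2=1 w3=0
t11.Δ0 w1=1 w0=1 clk=1 w4=1 w2=1 w3=0
t11.Δ1 w1=1 w0=1 clk=0 w4=1 w2=1 w3=0
t12.Δ0 w1=1 w0=1 clk=0 w4=1 w2=1 w3=0
t12.Δ1 w1=1 w0=1 clk=1 w4=1 w2=1 w3=0
t12.Δ2 w1=1 w0=0 clk=1 w4=1 w2=1 w3=0
t12.Δ3 w1=0 w0=0 clk=1 w4=1 w2=1 w3=0
t12.Δ4 w1=0 w0=0 clk=1 w4=1 w2=1 w3=1
t13.Δ0 w1=0 w0=0 clk=1 w4=1 w2=1 w3=1
t13.Δ1 w1=0 w0=0 clk=0 w4=1 w2=1 w3=1
t14.Δ0 w1=0 w0=0 clk=0 w4=1 w2=1 w3=1
t14.Δ1 w1=0 w0=0 clk=1 w4=1 w2=1 w3=1
t14.Δ2 w1=0 w0=1 clk=1 w4=1 w2=1 w3=1
t14.Δ3 w1=1 w0=1 clk=1 w4=1 w2=1 w3=1
t14.Δ4 w1=1 w0=1 clk=1 w4=1 w2=1 w3=0
t15.Δ0 w1=1 w0=1 clk=1 w4=1 w2=1 w3=0
t15.Δ1 w1=1 w0=1 clk=0 w4=1 w2=1 w3=0
t16.Δ0 w1=1 w0=1 clk=0 w4=1 w2=1 w3=0
t16.Δ1 w1=1 w0=1 clk=1 w4=1 w2=1 w3=0
t16.Δ2 w1=1 w0=0 clk=1 w4=1 w2=1 w3=0
t16.Δ3 w1=0 w0=0 clk=1 w4=1 w2=1 w3=0
t16.Δ4 w1=0 w0=0 clk=1 w4=1 w2=1 w3=1
t17.Δ0 w1=0 w0=0 clk=1 w4=1 w2=1 w3=1
t17.Δ1 w1=0 w0=0 clk=0 w4=1 w2=1 w3=1
t18.Δ0 w1=0 w0=0 clk=0 w4=1 w2=1 w3=1
t18.Δ1 w1=0 w0=0 clk=1 w4=1 w2=1 w3=1
t18.Δ2 w1=0 w0=1 clk=1 w4=1 w2=1 w3=1
t18.Δ3 w1=1 w0=1 clk=1 w4=1 w2=1 w3=1
t18.Δ4 w1=1 w0=1 clk=1 w4=1 w2=1 w3=0
t19.Δ0 w1=1 w0=1 clk=1 w4=1 w2=1 w3=0
t19.Δ1 w1=1 w0=1 clk=0 w4=1 w2=1 w3=0

1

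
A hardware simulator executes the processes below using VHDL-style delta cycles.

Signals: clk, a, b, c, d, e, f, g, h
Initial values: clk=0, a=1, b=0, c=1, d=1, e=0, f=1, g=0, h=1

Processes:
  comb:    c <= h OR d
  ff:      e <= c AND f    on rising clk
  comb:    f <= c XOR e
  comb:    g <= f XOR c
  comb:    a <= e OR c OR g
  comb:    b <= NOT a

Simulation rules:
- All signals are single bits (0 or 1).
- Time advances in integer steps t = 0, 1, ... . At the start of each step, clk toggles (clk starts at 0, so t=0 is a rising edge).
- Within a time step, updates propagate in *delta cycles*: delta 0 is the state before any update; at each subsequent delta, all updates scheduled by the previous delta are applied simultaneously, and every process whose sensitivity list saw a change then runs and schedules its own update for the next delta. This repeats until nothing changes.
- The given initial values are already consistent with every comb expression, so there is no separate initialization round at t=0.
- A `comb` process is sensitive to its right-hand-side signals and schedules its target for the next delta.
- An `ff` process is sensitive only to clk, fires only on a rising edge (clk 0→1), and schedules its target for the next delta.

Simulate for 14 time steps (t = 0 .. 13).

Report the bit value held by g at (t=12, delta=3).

0

t0.Δ0 c=1 a=1 d=1 f=1 b=0 h=1 e=0 g=0 clk=0
t0.Δ1 c=1 a=1 d=1 f=1 b=0 h=1 e=0 g=0 clk=1
t0.Δ2 c=1 a=1 d=1 f=1 b=0 h=1 e=1 g=0 clk=1
t0.Δ3 c=1 a=1 d=1 f=0 b=0 h=1 e=1 g=0 clk=1
t0.Δ4 c=1 a=1 d=1 f=0 b=0 h=1 e=1 g=1 clk=1
t1.Δ0 c=1 a=1 d=1 f=0 b=0 h=1 e=1 g=1 clk=1
t1.Δ1 c=1 a=1 d=1 f=0 b=0 h=1 e=1 g=1 clk=0
t2.Δ0 c=1 a=1 d=1 f=0 b=0 h=1 e=1 g=1 clk=0
t2.Δ1 c=1 a=1 d=1 f=0 b=0 h=1 e=1 g=1 clk=1
t2.Δ2 c=1 a=1 d=1 f=0 b=0 h=1 e=0 g=1 clk=1
t2.Δ3 c=1 a=1 d=1 f=1 b=0 h=1 e=0 g=1 clk=1
t2.Δ4 c=1 a=1 d=1 f=1 b=0 h=1 e=0 g=0 clk=1
t3.Δ0 c=1 a=1 d=1 f=1 b=0 h=1 e=0 g=0 clk=1
t3.Δ1 c=1 a=1 d=1 f=1 b=0 h=1 e=0 g=0 clk=0
t4.Δ0 c=1 a=1 d=1 f=1 b=0 h=1 e=0 g=0 clk=0
t4.Δ1 c=1 a=1 d=1 f=1 b=0 h=1 e=0 g=0 clk=1
t4.Δ2 c=1 a=1 d=1 f=1 b=0 h=1 e=1 g=0 clk=1
t4.Δ3 c=1 a=1 d=1 f=0 b=0 h=1 e=1 g=0 clk=1
t4.Δ4 c=1 a=1 d=1 f=0 b=0 h=1 e=1 g=1 clk=1
t5.Δ0 c=1 a=1 d=1 f=0 b=0 h=1 e=1 g=1 clk=1
t5.Δ1 c=1 a=1 d=1 f=0 b=0 h=1 e=1 g=1 clk=0
t6.Δ0 c=1 a=1 d=1 f=0 b=0 h=1 e=1 g=1 clk=0
t6.Δ1 c=1 a=1 d=1 f=0 b=0 h=1 e=1 g=1 clk=1
t6.Δ2 c=1 a=1 d=1 f=0 b=0 h=1 e=0 g=1 clk=1
t6.Δ3 c=1 a=1 d=1 f=1 b=0 h=1 e=0 g=1 clk=1
t6.Δ4 c=1 a=1 d=1 f=1 b=0 h=1 e=0 g=0 clk=1
t7.Δ0 c=1 a=1 d=1 f=1 b=0 h=1 e=0 g=0 clk=1
t7.Δ1 c=1 a=1 d=1 f=1 b=0 h=1 e=0 g=0 clk=0
t8.Δ0 c=1 a=1 d=1 f=1 b=0 h=1 e=0 g=0 clk=0
t8.Δ1 c=1 a=1 d=1 f=1 b=0 h=1 e=0 g=0 clk=1
t8.Δ2 c=1 a=1 d=1 f=1 b=0 h=1 e=1 g=0 clk=1
t8.Δ3 c=1 a=1 d=1 f=0 b=0 h=1 e=1 g=0 clk=1
t8.Δ4 c=1 a=1 d=1 f=0 b=0 h=1 e=1 g=1 clk=1
t9.Δ0 c=1 a=1 d=1 f=0 b=0 h=1 e=1 g=1 clk=1
t9.Δ1 c=1 a=1 d=1 f=0 b=0 h=1 e=1 g=1 clk=0
t10.Δ0 c=1 a=1 d=1 f=0 b=0 h=1 e=1 g=1 clk=0
t10.Δ1 c=1 a=1 d=1 f=0 b=0 h=1 e=1 g=1 clk=1
t10.Δ2 c=1 a=1 d=1 f=0 b=0 h=1 e=0 g=1 clk=1
t10.Δ3 c=1 a=1 d=1 f=1 b=0 h=1 e=0 g=1 clk=1
t10.Δ4 c=1 a=1 d=1 f=1 b=0 h=1 e=0 g=0 clk=1
t11.Δ0 c=1 a=1 d=1 f=1 b=0 h=1 e=0 g=0 clk=1
t11.Δ1 c=1 a=1 d=1 f=1 b=0 h=1 e=0 g=0 clk=0
t12.Δ0 c=1 a=1 d=1 f=1 b=0 h=1 e=0 g=0 clk=0
t12.Δ1 c=1 a=1 d=1 f=1 b=0 h=1 e=0 g=0 clk=1
t12.Δ2 c=1 a=1 d=1 f=1 b=0 h=1 e=1 g=0 clk=1
t12.Δ3 c=1 a=1 d=1 f=0 b=0 h=1 e=1 g=0 clk=1
t12.Δ4 c=1 a=1 d=1 f=0 b=0 h=1 e=1 g=1 clk=1
t13.Δ0 c=1 a=1 d=1 f=0 b=0 h=1 e=1 g=1 clk=1
t13.Δ1 c=1 a=1 d=1 f=0 b=0 h=1 e=1 g=1 clk=0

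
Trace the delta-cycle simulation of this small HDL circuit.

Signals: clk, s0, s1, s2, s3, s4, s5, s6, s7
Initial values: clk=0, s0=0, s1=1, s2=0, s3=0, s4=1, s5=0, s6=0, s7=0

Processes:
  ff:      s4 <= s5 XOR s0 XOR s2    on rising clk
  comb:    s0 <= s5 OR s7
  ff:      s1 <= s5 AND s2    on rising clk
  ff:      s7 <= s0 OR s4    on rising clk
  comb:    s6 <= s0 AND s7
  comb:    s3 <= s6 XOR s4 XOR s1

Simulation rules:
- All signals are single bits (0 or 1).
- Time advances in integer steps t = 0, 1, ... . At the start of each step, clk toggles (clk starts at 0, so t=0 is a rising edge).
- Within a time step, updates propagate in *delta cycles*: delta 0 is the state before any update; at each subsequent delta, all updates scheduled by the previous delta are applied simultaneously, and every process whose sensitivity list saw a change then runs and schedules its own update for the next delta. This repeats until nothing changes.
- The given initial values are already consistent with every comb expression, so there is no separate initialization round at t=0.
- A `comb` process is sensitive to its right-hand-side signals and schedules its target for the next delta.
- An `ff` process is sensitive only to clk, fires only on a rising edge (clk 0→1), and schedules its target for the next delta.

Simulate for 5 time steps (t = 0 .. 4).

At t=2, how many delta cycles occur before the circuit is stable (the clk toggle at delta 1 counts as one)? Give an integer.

t=0 Δ0: s1=1 s2=0 s5=0 s3=0 clk=0 s6=0 s4=1 s7=0 s0=0
  Δ1: clk:0→1
  Δ2: s1:1→0, s4:1→0, s7:0→1
  Δ3: s0:0→1
  Δ4: s6:0→1
  Δ5: s3:0→1
  (5Δ to stable)
t=1 Δ0: s1=0 s2=0 s5=0 s3=1 clk=1 s6=1 s4=0 s7=1 s0=1
  Δ1: clk:1→0
  (1Δ to stable)
t=2 Δ0: s1=0 s2=0 s5=0 s3=1 clk=0 s6=1 s4=0 s7=1 s0=1
  Δ1: clk:0→1
  Δ2: s4:0→1
  Δ3: s3:1→0
  (3Δ to stable)
t=3 Δ0: s1=0 s2=0 s5=0 s3=0 clk=1 s6=1 s4=1 s7=1 s0=1
  Δ1: clk:1→0
  (1Δ to stable)
t=4 Δ0: s1=0 s2=0 s5=0 s3=0 clk=0 s6=1 s4=1 s7=1 s0=1
  Δ1: clk:0→1
  (1Δ to stable)

3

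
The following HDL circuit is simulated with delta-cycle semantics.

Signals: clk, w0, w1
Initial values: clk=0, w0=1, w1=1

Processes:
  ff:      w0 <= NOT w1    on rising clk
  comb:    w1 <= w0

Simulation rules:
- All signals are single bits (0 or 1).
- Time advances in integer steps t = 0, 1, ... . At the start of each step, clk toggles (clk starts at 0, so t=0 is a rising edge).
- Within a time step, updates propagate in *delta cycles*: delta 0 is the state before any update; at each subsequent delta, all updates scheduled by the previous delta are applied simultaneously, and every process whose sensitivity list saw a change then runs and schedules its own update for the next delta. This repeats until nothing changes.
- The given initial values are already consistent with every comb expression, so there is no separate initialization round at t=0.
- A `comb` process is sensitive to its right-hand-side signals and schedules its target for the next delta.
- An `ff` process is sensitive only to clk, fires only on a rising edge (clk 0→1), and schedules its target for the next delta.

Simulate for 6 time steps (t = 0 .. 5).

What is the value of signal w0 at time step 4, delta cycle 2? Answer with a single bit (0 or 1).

t0.Δ0 w0=1 clk=0 w1=1
t0.Δ1 w0=1 clk=1 w1=1
t0.Δ2 w0=0 clk=1 w1=1
t0.Δ3 w0=0 clk=1 w1=0
t1.Δ0 w0=0 clk=1 w1=0
t1.Δ1 w0=0 clk=0 w1=0
t2.Δ0 w0=0 clk=0 w1=0
t2.Δ1 w0=0 clk=1 w1=0
t2.Δ2 w0=1 clk=1 w1=0
t2.Δ3 w0=1 clk=1 w1=1
t3.Δ0 w0=1 clk=1 w1=1
t3.Δ1 w0=1 clk=0 w1=1
t4.Δ0 w0=1 clk=0 w1=1
t4.Δ1 w0=1 clk=1 w1=1
t4.Δ2 w0=0 clk=1 w1=1
t4.Δ3 w0=0 clk=1 w1=0
t5.Δ0 w0=0 clk=1 w1=0
t5.Δ1 w0=0 clk=0 w1=0

0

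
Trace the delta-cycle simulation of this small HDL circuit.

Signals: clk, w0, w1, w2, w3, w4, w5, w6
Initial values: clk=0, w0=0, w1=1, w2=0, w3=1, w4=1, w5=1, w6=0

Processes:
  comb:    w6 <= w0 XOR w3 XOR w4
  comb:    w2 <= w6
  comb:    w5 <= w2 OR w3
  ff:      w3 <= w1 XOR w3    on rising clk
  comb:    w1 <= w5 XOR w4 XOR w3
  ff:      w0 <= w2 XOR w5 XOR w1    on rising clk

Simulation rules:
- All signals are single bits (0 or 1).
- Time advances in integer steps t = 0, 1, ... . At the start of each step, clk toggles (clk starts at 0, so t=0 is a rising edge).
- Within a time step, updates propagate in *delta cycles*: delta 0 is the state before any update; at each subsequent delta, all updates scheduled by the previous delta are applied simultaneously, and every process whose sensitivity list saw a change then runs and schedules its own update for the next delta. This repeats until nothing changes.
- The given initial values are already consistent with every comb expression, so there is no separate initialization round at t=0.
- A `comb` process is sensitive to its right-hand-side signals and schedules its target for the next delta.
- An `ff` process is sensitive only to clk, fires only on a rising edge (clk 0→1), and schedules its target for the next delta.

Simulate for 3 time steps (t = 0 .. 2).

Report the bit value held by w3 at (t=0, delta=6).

0

t0.Δ0 w4=1 w6=0 w5=1 w2=0 w3=1 w0=0 w1=1 clk=0
t0.Δ1 w4=1 w6=0 w5=1 w2=0 w3=1 w0=0 w1=1 clk=1
t0.Δ2 w4=1 w6=0 w5=1 w2=0 w3=0 w0=0 w1=1 clk=1
t0.Δ3 w4=1 w6=1 w5=0 w2=0 w3=0 w0=0 w1=0 clk=1
t0.Δ4 w4=1 w6=1 w5=0 w2=1 w3=0 w0=0 w1=1 clk=1
t0.Δ5 w4=1 w6=1 w5=1 w2=1 w3=0 w0=0 w1=1 clk=1
t0.Δ6 w4=1 w6=1 w5=1 w2=1 w3=0 w0=0 w1=0 clk=1
t1.Δ0 w4=1 w6=1 w5=1 w2=1 w3=0 w0=0 w1=0 clk=1
t1.Δ1 w4=1 w6=1 w5=1 w2=1 w3=0 w0=0 w1=0 clk=0
t2.Δ0 w4=1 w6=1 w5=1 w2=1 w3=0 w0=0 w1=0 clk=0
t2.Δ1 w4=1 w6=1 w5=1 w2=1 w3=0 w0=0 w1=0 clk=1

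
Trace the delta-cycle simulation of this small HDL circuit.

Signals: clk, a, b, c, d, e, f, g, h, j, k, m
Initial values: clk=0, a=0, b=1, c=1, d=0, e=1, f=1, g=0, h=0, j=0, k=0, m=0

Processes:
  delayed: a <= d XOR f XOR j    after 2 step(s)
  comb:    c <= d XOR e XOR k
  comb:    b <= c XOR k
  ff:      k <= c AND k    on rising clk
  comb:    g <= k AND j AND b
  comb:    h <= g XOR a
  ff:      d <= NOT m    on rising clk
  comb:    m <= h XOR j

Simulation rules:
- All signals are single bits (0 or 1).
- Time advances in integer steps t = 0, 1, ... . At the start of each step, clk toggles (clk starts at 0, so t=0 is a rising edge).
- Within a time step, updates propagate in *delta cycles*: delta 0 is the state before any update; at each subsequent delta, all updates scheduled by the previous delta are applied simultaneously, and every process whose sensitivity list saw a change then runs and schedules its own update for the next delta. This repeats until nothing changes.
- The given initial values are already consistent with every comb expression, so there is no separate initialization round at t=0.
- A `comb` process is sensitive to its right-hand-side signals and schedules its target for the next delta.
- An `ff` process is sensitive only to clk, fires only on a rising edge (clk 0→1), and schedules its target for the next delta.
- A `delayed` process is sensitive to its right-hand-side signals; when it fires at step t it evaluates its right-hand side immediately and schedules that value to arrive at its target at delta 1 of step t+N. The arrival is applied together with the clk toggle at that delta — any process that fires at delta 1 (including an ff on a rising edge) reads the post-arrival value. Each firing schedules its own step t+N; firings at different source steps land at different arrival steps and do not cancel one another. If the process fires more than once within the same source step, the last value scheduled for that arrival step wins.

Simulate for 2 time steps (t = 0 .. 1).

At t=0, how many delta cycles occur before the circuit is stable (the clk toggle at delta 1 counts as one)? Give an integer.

4

t=0 Δ0: c=1 j=0 g=0 f=1 d=0 k=0 clk=0 h=0 e=1 b=1 a=0 m=0
  Δ1: clk:0→1
  Δ2: d:0→1
  Δ3: c:1→0
  Δ4: b:1→0
  (4Δ to stable)
t=1 Δ0: c=0 j=0 g=0 f=1 d=1 k=0 clk=1 h=0 e=1 b=0 a=0 m=0
  Δ1: clk:1→0
  (1Δ to stable)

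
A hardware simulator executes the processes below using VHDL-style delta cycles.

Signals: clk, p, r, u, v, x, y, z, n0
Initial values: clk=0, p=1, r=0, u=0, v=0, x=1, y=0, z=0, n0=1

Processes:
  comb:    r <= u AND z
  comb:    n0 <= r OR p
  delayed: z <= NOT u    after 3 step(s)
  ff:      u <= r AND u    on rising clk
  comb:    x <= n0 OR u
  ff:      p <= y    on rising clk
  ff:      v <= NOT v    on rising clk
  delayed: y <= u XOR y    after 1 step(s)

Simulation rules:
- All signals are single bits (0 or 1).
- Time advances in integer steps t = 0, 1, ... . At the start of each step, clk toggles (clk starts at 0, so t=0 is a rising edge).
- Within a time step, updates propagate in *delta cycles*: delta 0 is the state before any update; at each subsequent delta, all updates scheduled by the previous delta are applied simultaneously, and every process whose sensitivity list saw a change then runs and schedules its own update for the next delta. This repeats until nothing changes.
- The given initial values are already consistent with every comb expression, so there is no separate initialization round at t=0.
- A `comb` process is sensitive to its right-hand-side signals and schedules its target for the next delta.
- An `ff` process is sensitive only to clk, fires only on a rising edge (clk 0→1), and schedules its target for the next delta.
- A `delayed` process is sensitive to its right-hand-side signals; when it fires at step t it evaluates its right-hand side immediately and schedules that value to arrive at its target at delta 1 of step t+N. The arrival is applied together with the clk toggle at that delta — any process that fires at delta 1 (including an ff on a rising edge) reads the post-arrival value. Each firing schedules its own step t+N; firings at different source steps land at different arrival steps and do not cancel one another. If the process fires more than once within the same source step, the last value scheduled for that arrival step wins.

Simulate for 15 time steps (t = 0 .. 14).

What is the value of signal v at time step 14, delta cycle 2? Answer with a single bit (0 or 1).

0

t0.Δ0 u=0 r=0 v=0 x=1 clk=0 p=1 z=0 n0=1 y=0
t0.Δ1 u=0 r=0 v=0 x=1 clk=1 p=1 z=0 n0=1 y=0
t0.Δ2 u=0 r=0 v=1 x=1 clk=1 p=0 z=0 n0=1 y=0
t0.Δ3 u=0 r=0 v=1 x=1 clk=1 p=0 z=0 n0=0 y=0
t0.Δ4 u=0 r=0 v=1 x=0 clk=1 p=0 z=0 n0=0 y=0
t1.Δ0 u=0 r=0 v=1 x=0 clk=1 p=0 z=0 n0=0 y=0
t1.Δ1 u=0 r=0 v=1 x=0 clk=0 p=0 z=0 n0=0 y=0
t2.Δ0 u=0 r=0 v=1 x=0 clk=0 p=0 z=0 n0=0 y=0
t2.Δ1 u=0 r=0 v=1 x=0 clk=1 p=0 z=0 n0=0 y=0
t2.Δ2 u=0 r=0 v=0 x=0 clk=1 p=0 z=0 n0=0 y=0
t3.Δ0 u=0 r=0 v=0 x=0 clk=1 p=0 z=0 n0=0 y=0
t3.Δ1 u=0 r=0 v=0 x=0 clk=0 p=0 z=0 n0=0 y=0
t4.Δ0 u=0 r=0 v=0 x=0 clk=0 p=0 z=0 n0=0 y=0
t4.Δ1 u=0 r=0 v=0 x=0 clk=1 p=0 z=0 n0=0 y=0
t4.Δ2 u=0 r=0 v=1 x=0 clk=1 p=0 z=0 n0=0 y=0
t5.Δ0 u=0 r=0 v=1 x=0 clk=1 p=0 z=0 n0=0 y=0
t5.Δ1 u=0 r=0 v=1 x=0 clk=0 p=0 z=0 n0=0 y=0
t6.Δ0 u=0 r=0 v=1 x=0 clk=0 p=0 z=0 n0=0 y=0
t6.Δ1 u=0 r=0 v=1 x=0 clk=1 p=0 z=0 n0=0 y=0
t6.Δ2 u=0 r=0 v=0 x=0 clk=1 p=0 z=0 n0=0 y=0
t7.Δ0 u=0 r=0 v=0 x=0 clk=1 p=0 z=0 n0=0 y=0
t7.Δ1 u=0 r=0 v=0 x=0 clk=0 p=0 z=0 n0=0 y=0
t8.Δ0 u=0 r=0 v=0 x=0 clk=0 p=0 z=0 n0=0 y=0
t8.Δ1 u=0 r=0 v=0 x=0 clk=1 p=0 z=0 n0=0 y=0
t8.Δ2 u=0 r=0 v=1 x=0 clk=1 p=0 z=0 n0=0 y=0
t9.Δ0 u=0 r=0 v=1 x=0 clk=1 p=0 z=0 n0=0 y=0
t9.Δ1 u=0 r=0 v=1 x=0 clk=0 p=0 z=0 n0=0 y=0
t10.Δ0 u=0 r=0 v=1 x=0 clk=0 p=0 z=0 n0=0 y=0
t10.Δ1 u=0 r=0 v=1 x=0 clk=1 p=0 z=0 n0=0 y=0
t10.Δ2 u=0 r=0 v=0 x=0 clk=1 p=0 z=0 n0=0 y=0
t11.Δ0 u=0 r=0 v=0 x=0 clk=1 p=0 z=0 n0=0 y=0
t11.Δ1 u=0 r=0 v=0 x=0 clk=0 p=0 z=0 n0=0 y=0
t12.Δ0 u=0 r=0 v=0 x=0 clk=0 p=0 z=0 n0=0 y=0
t12.Δ1 u=0 r=0 v=0 x=0 clk=1 p=0 z=0 n0=0 y=0
t12.Δ2 u=0 r=0 v=1 x=0 clk=1 p=0 z=0 n0=0 y=0
t13.Δ0 u=0 r=0 v=1 x=0 clk=1 p=0 z=0 n0=0 y=0
t13.Δ1 u=0 r=0 v=1 x=0 clk=0 p=0 z=0 n0=0 y=0
t14.Δ0 u=0 r=0 v=1 x=0 clk=0 p=0 z=0 n0=0 y=0
t14.Δ1 u=0 r=0 v=1 x=0 clk=1 p=0 z=0 n0=0 y=0
t14.Δ2 u=0 r=0 v=0 x=0 clk=1 p=0 z=0 n0=0 y=0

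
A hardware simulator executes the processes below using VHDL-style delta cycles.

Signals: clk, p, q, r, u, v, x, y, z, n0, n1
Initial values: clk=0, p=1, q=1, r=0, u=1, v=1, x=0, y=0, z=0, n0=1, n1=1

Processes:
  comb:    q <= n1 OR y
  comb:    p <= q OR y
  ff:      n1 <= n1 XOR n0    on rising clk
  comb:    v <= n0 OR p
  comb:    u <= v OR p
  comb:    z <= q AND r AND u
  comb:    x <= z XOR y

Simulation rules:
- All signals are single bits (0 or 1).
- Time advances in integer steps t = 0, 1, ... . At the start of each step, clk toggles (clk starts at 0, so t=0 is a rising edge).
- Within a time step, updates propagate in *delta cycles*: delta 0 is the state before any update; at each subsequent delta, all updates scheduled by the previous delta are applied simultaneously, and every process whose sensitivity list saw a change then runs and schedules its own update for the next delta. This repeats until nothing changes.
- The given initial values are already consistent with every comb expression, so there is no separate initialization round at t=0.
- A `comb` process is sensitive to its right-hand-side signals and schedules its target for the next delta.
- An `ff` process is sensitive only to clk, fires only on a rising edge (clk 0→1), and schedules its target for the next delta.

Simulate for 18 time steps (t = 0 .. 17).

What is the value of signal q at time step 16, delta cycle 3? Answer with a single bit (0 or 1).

0

[bits: n0,u,n1,q,z,y,p,v,r,x,clk]
t=0: Δ0=11110011000 Δ1=11110011001 Δ2=11010011001 Δ3=11000011001 Δ4=11000001001 | 4Δ
t=1: Δ0=11000001001 Δ1=11000001000 | 1Δ
t=2: Δ0=11000001000 Δ1=11000001001 Δ2=11100001001 Δ3=11110001001 Δ4=11110011001 | 4Δ
t=3: Δ0=11110011001 Δ1=11110011000 | 1Δ
t=4: Δ0=11110011000 Δ1=11110011001 Δ2=11010011001 Δ3=11000011001 Δ4=11000001001 | 4Δ
t=5: Δ0=11000001001 Δ1=11000001000 | 1Δ
t=6: Δ0=11000001000 Δ1=11000001001 Δ2=11100001001 Δ3=11110001001 Δ4=11110011001 | 4Δ
t=7: Δ0=11110011001 Δ1=11110011000 | 1Δ
t=8: Δ0=11110011000 Δ1=11110011001 Δ2=11010011001 Δ3=11000011001 Δ4=11000001001 | 4Δ
t=9: Δ0=11000001001 Δ1=11000001000 | 1Δ
t=10: Δ0=11000001000 Δ1=11000001001 Δ2=11100001001 Δ3=11110001001 Δ4=11110011001 | 4Δ
t=11: Δ0=11110011001 Δ1=11110011000 | 1Δ
t=12: Δ0=11110011000 Δ1=11110011001 Δ2=11010011001 Δ3=11000011001 Δ4=11000001001 | 4Δ
t=13: Δ0=11000001001 Δ1=11000001000 | 1Δ
t=14: Δ0=11000001000 Δ1=11000001001 Δ2=11100001001 Δ3=11110001001 Δ4=11110011001 | 4Δ
t=15: Δ0=11110011001 Δ1=11110011000 | 1Δ
t=16: Δ0=11110011000 Δ1=11110011001 Δ2=11010011001 Δ3=11000011001 Δ4=11000001001 | 4Δ
t=17: Δ0=11000001001 Δ1=11000001000 | 1Δ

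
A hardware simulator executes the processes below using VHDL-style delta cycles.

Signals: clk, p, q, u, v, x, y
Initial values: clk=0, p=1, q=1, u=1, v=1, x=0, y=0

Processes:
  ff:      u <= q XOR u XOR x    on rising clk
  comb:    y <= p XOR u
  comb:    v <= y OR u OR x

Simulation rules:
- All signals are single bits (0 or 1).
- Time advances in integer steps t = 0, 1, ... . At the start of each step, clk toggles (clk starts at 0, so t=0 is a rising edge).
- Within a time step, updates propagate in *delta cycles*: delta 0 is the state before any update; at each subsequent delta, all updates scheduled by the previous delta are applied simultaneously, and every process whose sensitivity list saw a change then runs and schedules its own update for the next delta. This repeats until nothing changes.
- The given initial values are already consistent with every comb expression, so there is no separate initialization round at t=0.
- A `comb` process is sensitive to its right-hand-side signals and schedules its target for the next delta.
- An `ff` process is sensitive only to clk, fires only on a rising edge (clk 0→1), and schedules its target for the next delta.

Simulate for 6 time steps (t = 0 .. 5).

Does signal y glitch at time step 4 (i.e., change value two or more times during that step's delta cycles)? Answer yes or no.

no

t0.Δ0 x=0 v=1 q=1 p=1 clk=0 u=1 y=0
t0.Δ1 x=0 v=1 q=1 p=1 clk=1 u=1 y=0
t0.Δ2 x=0 v=1 q=1 p=1 clk=1 u=0 y=0
t0.Δ3 x=0 v=0 q=1 p=1 clk=1 u=0 y=1
t0.Δ4 x=0 v=1 q=1 p=1 clk=1 u=0 y=1
t1.Δ0 x=0 v=1 q=1 p=1 clk=1 u=0 y=1
t1.Δ1 x=0 v=1 q=1 p=1 clk=0 u=0 y=1
t2.Δ0 x=0 v=1 q=1 p=1 clk=0 u=0 y=1
t2.Δ1 x=0 v=1 q=1 p=1 clk=1 u=0 y=1
t2.Δ2 x=0 v=1 q=1 p=1 clk=1 u=1 y=1
t2.Δ3 x=0 v=1 q=1 p=1 clk=1 u=1 y=0
t3.Δ0 x=0 v=1 q=1 p=1 clk=1 u=1 y=0
t3.Δ1 x=0 v=1 q=1 p=1 clk=0 u=1 y=0
t4.Δ0 x=0 v=1 q=1 p=1 clk=0 u=1 y=0
t4.Δ1 x=0 v=1 q=1 p=1 clk=1 u=1 y=0
t4.Δ2 x=0 v=1 q=1 p=1 clk=1 u=0 y=0
t4.Δ3 x=0 v=0 q=1 p=1 clk=1 u=0 y=1
t4.Δ4 x=0 v=1 q=1 p=1 clk=1 u=0 y=1
t5.Δ0 x=0 v=1 q=1 p=1 clk=1 u=0 y=1
t5.Δ1 x=0 v=1 q=1 p=1 clk=0 u=0 y=1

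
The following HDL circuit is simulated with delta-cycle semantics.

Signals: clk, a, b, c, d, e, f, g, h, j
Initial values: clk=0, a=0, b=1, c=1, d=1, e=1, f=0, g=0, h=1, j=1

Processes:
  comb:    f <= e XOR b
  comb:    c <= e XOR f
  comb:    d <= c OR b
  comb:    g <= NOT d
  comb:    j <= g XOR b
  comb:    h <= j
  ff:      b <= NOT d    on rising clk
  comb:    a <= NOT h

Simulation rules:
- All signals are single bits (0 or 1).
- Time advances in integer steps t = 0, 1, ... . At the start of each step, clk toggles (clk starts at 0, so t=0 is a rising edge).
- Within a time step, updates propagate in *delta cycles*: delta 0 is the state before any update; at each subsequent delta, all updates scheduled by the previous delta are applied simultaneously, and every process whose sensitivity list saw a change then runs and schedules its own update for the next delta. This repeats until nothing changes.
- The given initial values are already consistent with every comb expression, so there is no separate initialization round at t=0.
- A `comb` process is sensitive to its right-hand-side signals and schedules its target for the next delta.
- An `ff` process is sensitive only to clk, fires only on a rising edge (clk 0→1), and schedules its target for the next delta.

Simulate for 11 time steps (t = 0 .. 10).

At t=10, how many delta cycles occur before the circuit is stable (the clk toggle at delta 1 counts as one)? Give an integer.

t0.Δ0 d=1 c=1 h=1 f=0 e=1 clk=0 g=0 j=1 a=0 b=1
t0.Δ1 d=1 c=1 h=1 f=0 e=1 clk=1 g=0 j=1 a=0 b=1
t0.Δ2 d=1 c=1 h=1 f=0 e=1 clk=1 g=0 j=1 a=0 b=0
t0.Δ3 d=1 c=1 h=1 f=1 e=1 clk=1 g=0 j=0 a=0 b=0
t0.Δ4 d=1 c=0 h=0 f=1 e=1 clk=1 g=0 j=0 a=0 b=0
t0.Δ5 d=0 c=0 h=0 f=1 e=1 clk=1 g=0 j=0 a=1 b=0
t0.Δ6 d=0 c=0 h=0 f=1 e=1 clk=1 g=1 j=0 a=1 b=0
t0.Δ7 d=0 c=0 h=0 f=1 e=1 clk=1 g=1 j=1 a=1 b=0
t0.Δ8 d=0 c=0 h=1 f=1 e=1 clk=1 g=1 j=1 a=1 b=0
t0.Δ9 d=0 c=0 h=1 f=1 e=1 clk=1 g=1 j=1 a=0 b=0
t1.Δ0 d=0 c=0 h=1 f=1 e=1 clk=1 g=1 j=1 a=0 b=0
t1.Δ1 d=0 c=0 h=1 f=1 e=1 clk=0 g=1 j=1 a=0 b=0
t2.Δ0 d=0 c=0 h=1 f=1 e=1 clk=0 g=1 j=1 a=0 b=0
t2.Δ1 d=0 c=0 h=1 f=1 e=1 clk=1 g=1 j=1 a=0 b=0
t2.Δ2 d=0 c=0 h=1 f=1 e=1 clk=1 g=1 j=1 a=0 b=1
t2.Δ3 d=1 c=0 h=1 f=0 e=1 clk=1 g=1 j=0 a=0 b=1
t2.Δ4 d=1 c=1 h=0 f=0 e=1 clk=1 g=0 j=0 a=0 b=1
t2.Δ5 d=1 c=1 h=0 f=0 e=1 clk=1 g=0 j=1 a=1 b=1
t2.Δ6 d=1 c=1 h=1 f=0 e=1 clk=1 g=0 j=1 a=1 b=1
t2.Δ7 d=1 c=1 h=1 f=0 e=1 clk=1 g=0 j=1 a=0 b=1
t3.Δ0 d=1 c=1 h=1 f=0 e=1 clk=1 g=0 j=1 a=0 b=1
t3.Δ1 d=1 c=1 h=1 f=0 e=1 clk=0 g=0 j=1 a=0 b=1
t4.Δ0 d=1 c=1 h=1 f=0 e=1 clk=0 g=0 j=1 a=0 b=1
t4.Δ1 d=1 c=1 h=1 f=0 e=1 clk=1 g=0 j=1 a=0 b=1
t4.Δ2 d=1 c=1 h=1 f=0 e=1 clk=1 g=0 j=1 a=0 b=0
t4.Δ3 d=1 c=1 h=1 f=1 e=1 clk=1 g=0 j=0 a=0 b=0
t4.Δ4 d=1 c=0 h=0 f=1 e=1 clk=1 g=0 j=0 a=0 b=0
t4.Δ5 d=0 c=0 h=0 f=1 e=1 clk=1 g=0 j=0 a=1 b=0
t4.Δ6 d=0 c=0 h=0 f=1 e=1 clk=1 g=1 j=0 a=1 b=0
t4.Δ7 d=0 c=0 h=0 f=1 e=1 clk=1 g=1 j=1 a=1 b=0
t4.Δ8 d=0 c=0 h=1 f=1 e=1 clk=1 g=1 j=1 a=1 b=0
t4.Δ9 d=0 c=0 h=1 f=1 e=1 clk=1 g=1 j=1 a=0 b=0
t5.Δ0 d=0 c=0 h=1 f=1 e=1 clk=1 g=1 j=1 a=0 b=0
t5.Δ1 d=0 c=0 h=1 f=1 e=1 clk=0 g=1 j=1 a=0 b=0
t6.Δ0 d=0 c=0 h=1 f=1 e=1 clk=0 g=1 j=1 a=0 b=0
t6.Δ1 d=0 c=0 h=1 f=1 e=1 clk=1 g=1 j=1 a=0 b=0
t6.Δ2 d=0 c=0 h=1 f=1 e=1 clk=1 g=1 j=1 a=0 b=1
t6.Δ3 d=1 c=0 h=1 f=0 e=1 clk=1 g=1 j=0 a=0 b=1
t6.Δ4 d=1 c=1 h=0 f=0 e=1 clk=1 g=0 j=0 a=0 b=1
t6.Δ5 d=1 c=1 h=0 f=0 e=1 clk=1 g=0 j=1 a=1 b=1
t6.Δ6 d=1 c=1 h=1 f=0 e=1 clk=1 g=0 j=1 a=1 b=1
t6.Δ7 d=1 c=1 h=1 f=0 e=1 clk=1 g=0 j=1 a=0 b=1
t7.Δ0 d=1 c=1 h=1 f=0 e=1 clk=1 g=0 j=1 a=0 b=1
t7.Δ1 d=1 c=1 h=1 f=0 e=1 clk=0 g=0 j=1 a=0 b=1
t8.Δ0 d=1 c=1 h=1 f=0 e=1 clk=0 g=0 j=1 a=0 b=1
t8.Δ1 d=1 c=1 h=1 f=0 e=1 clk=1 g=0 j=1 a=0 b=1
t8.Δ2 d=1 c=1 h=1 f=0 e=1 clk=1 g=0 j=1 a=0 b=0
t8.Δ3 d=1 c=1 h=1 f=1 e=1 clk=1 g=0 j=0 a=0 b=0
t8.Δ4 d=1 c=0 h=0 f=1 e=1 clk=1 g=0 j=0 a=0 b=0
t8.Δ5 d=0 c=0 h=0 f=1 e=1 clk=1 g=0 j=0 a=1 b=0
t8.Δ6 d=0 c=0 h=0 f=1 e=1 clk=1 g=1 j=0 a=1 b=0
t8.Δ7 d=0 c=0 h=0 f=1 e=1 clk=1 g=1 j=1 a=1 b=0
t8.Δ8 d=0 c=0 h=1 f=1 e=1 clk=1 g=1 j=1 a=1 b=0
t8.Δ9 d=0 c=0 h=1 f=1 e=1 clk=1 g=1 j=1 a=0 b=0
t9.Δ0 d=0 c=0 h=1 f=1 e=1 clk=1 g=1 j=1 a=0 b=0
t9.Δ1 d=0 c=0 h=1 f=1 e=1 clk=0 g=1 j=1 a=0 b=0
t10.Δ0 d=0 c=0 h=1 f=1 e=1 clk=0 g=1 j=1 a=0 b=0
t10.Δ1 d=0 c=0 h=1 f=1 e=1 clk=1 g=1 j=1 a=0 b=0
t10.Δ2 d=0 c=0 h=1 f=1 e=1 clk=1 g=1 j=1 a=0 b=1
t10.Δ3 d=1 c=0 h=1 f=0 e=1 clk=1 g=1 j=0 a=0 b=1
t10.Δ4 d=1 c=1 h=0 f=0 e=1 clk=1 g=0 j=0 a=0 b=1
t10.Δ5 d=1 c=1 h=0 f=0 e=1 clk=1 g=0 j=1 a=1 b=1
t10.Δ6 d=1 c=1 h=1 f=0 e=1 clk=1 g=0 j=1 a=1 b=1
t10.Δ7 d=1 c=1 h=1 f=0 e=1 clk=1 g=0 j=1 a=0 b=1

7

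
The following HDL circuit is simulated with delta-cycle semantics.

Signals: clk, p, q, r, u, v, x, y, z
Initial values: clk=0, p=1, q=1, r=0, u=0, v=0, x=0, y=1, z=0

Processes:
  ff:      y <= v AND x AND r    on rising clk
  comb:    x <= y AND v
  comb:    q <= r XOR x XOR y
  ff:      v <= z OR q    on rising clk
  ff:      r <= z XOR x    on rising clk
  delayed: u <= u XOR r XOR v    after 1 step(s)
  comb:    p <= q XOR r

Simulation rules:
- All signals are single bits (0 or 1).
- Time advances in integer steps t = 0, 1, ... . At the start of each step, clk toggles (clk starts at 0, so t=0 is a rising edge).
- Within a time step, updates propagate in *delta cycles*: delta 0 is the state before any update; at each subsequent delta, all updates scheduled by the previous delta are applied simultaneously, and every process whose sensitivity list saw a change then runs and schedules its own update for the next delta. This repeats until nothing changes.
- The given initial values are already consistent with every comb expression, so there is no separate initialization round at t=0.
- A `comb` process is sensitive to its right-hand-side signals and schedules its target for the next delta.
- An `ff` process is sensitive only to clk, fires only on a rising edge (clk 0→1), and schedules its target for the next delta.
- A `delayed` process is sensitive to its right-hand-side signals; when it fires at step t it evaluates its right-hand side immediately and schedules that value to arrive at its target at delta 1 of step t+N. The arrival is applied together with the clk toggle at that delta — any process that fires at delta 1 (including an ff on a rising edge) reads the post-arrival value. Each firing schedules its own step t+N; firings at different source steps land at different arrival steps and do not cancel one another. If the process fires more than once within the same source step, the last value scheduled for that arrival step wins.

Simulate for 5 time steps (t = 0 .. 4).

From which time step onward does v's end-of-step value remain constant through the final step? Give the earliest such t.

[bits: u,p,v,x,y,q,r,z,clk]
t=0: Δ0=010011000 Δ1=010011001 Δ2=011001001 Δ3=011000001 Δ4=001000001 | 4Δ
t=1: Δ0=001000001 Δ1=101000000 | 1Δ
t=2: Δ0=101000000 Δ1=001000001 Δ2=000000001 | 2Δ
t=3: Δ0=000000001 Δ1=000000000 | 1Δ
t=4: Δ0=000000000 Δ1=000000001 | 1Δ

2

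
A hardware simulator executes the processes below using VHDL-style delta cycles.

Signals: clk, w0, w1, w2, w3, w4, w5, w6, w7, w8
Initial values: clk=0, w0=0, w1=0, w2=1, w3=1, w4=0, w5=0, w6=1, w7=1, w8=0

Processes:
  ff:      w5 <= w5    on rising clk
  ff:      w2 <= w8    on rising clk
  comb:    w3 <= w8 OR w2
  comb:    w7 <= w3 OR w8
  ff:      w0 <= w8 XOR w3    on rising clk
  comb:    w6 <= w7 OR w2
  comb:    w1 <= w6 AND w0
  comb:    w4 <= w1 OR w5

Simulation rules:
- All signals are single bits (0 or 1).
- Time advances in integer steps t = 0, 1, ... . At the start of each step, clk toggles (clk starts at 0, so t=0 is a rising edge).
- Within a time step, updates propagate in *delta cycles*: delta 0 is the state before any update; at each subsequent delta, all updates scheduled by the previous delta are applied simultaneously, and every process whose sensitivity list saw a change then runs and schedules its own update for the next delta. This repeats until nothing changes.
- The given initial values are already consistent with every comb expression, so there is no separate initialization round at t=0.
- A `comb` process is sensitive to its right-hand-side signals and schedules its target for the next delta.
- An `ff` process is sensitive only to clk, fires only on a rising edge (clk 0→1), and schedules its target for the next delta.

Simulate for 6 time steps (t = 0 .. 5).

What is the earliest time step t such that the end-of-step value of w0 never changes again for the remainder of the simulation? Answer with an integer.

t0.Δ0 w0=0 w7=1 w6=1 w8=0 clk=0 w5=0 w1=0 w3=1 w2=1 w4=0
t0.Δ1 w0=0 w7=1 w6=1 w8=0 clk=1 w5=0 w1=0 w3=1 w2=1 w4=0
t0.Δ2 w0=1 w7=1 w6=1 w8=0 clk=1 w5=0 w1=0 w3=1 w2=0 w4=0
t0.Δ3 w0=1 w7=1 w6=1 w8=0 clk=1 w5=0 w1=1 w3=0 w2=0 w4=0
t0.Δ4 w0=1 w7=0 w6=1 w8=0 clk=1 w5=0 w1=1 w3=0 w2=0 w4=1
t0.Δ5 w0=1 w7=0 w6=0 w8=0 clk=1 w5=0 w1=1 w3=0 w2=0 w4=1
t0.Δ6 w0=1 w7=0 w6=0 w8=0 clk=1 w5=0 w1=0 w3=0 w2=0 w4=1
t0.Δ7 w0=1 w7=0 w6=0 w8=0 clk=1 w5=0 w1=0 w3=0 w2=0 w4=0
t1.Δ0 w0=1 w7=0 w6=0 w8=0 clk=1 w5=0 w1=0 w3=0 w2=0 w4=0
t1.Δ1 w0=1 w7=0 w6=0 w8=0 clk=0 w5=0 w1=0 w3=0 w2=0 w4=0
t2.Δ0 w0=1 w7=0 w6=0 w8=0 clk=0 w5=0 w1=0 w3=0 w2=0 w4=0
t2.Δ1 w0=1 w7=0 w6=0 w8=0 clk=1 w5=0 w1=0 w3=0 w2=0 w4=0
t2.Δ2 w0=0 w7=0 w6=0 w8=0 clk=1 w5=0 w1=0 w3=0 w2=0 w4=0
t3.Δ0 w0=0 w7=0 w6=0 w8=0 clk=1 w5=0 w1=0 w3=0 w2=0 w4=0
t3.Δ1 w0=0 w7=0 w6=0 w8=0 clk=0 w5=0 w1=0 w3=0 w2=0 w4=0
t4.Δ0 w0=0 w7=0 w6=0 w8=0 clk=0 w5=0 w1=0 w3=0 w2=0 w4=0
t4.Δ1 w0=0 w7=0 w6=0 w8=0 clk=1 w5=0 w1=0 w3=0 w2=0 w4=0
t5.Δ0 w0=0 w7=0 w6=0 w8=0 clk=1 w5=0 w1=0 w3=0 w2=0 w4=0
t5.Δ1 w0=0 w7=0 w6=0 w8=0 clk=0 w5=0 w1=0 w3=0 w2=0 w4=0

2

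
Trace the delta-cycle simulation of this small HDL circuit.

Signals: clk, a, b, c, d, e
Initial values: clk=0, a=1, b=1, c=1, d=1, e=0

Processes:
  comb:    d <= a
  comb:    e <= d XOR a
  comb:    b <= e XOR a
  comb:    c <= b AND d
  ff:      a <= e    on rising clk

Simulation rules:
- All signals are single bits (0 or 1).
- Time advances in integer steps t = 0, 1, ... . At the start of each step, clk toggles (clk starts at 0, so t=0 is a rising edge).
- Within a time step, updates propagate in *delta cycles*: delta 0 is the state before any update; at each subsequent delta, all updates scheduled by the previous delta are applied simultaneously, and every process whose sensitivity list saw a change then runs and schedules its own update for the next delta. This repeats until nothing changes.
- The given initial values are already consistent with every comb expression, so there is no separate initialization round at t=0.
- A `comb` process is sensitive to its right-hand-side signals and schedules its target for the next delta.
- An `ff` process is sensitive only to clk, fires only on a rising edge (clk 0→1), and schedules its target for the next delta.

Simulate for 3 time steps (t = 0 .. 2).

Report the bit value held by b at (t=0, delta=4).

t=0 Δ0: c=1 b=1 e=0 d=1 clk=0 a=1
  Δ1: clk:0→1
  Δ2: a:1→0
  Δ3: b:1→0, e:0→1, d:1→0
  Δ4: c:1→0, b:0→1, e:1→0
  Δ5: b:1→0
  (5Δ to stable)
t=1 Δ0: c=0 b=0 e=0 d=0 clk=1 a=0
  Δ1: clk:1→0
  (1Δ to stable)
t=2 Δ0: c=0 b=0 e=0 d=0 clk=0 a=0
  Δ1: clk:0→1
  (1Δ to stable)

1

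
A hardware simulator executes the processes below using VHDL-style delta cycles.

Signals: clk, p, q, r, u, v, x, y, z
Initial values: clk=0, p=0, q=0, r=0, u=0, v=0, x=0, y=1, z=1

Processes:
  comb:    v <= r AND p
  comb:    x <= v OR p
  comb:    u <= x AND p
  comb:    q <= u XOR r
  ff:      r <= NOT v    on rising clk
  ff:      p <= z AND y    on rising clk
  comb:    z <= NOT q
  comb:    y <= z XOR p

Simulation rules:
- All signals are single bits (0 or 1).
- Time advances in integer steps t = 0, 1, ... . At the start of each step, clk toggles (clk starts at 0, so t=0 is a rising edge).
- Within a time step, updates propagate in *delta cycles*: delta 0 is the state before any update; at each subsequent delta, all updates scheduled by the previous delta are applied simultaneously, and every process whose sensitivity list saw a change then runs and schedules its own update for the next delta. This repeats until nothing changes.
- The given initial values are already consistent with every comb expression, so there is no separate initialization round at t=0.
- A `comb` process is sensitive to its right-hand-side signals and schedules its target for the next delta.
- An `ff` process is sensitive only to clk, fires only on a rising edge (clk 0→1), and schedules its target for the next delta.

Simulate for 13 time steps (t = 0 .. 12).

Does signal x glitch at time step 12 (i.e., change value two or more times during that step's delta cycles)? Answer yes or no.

t0.Δ0 r=0 x=0 v=0 q=0 clk=0 z=1 p=0 y=1 u=0
t0.Δ1 r=0 x=0 v=0 q=0 clk=1 z=1 p=0 y=1 u=0
t0.Δ2 r=1 x=0 v=0 q=0 clk=1 z=1 p=1 y=1 u=0
t0.Δ3 r=1 x=1 v=1 q=1 clk=1 z=1 p=1 y=0 u=0
t0.Δ4 r=1 x=1 v=1 q=1 clk=1 z=0 p=1 y=0 u=1
t0.Δ5 r=1 x=1 v=1 q=0 clk=1 z=0 p=1 y=1 u=1
t0.Δ6 r=1 x=1 v=1 q=0 clk=1 z=1 p=1 y=1 u=1
t0.Δ7 r=1 x=1 v=1 q=0 clk=1 z=1 p=1 y=0 u=1
t1.Δ0 r=1 x=1 v=1 q=0 clk=1 z=1 p=1 y=0 u=1
t1.Δ1 r=1 x=1 v=1 q=0 clk=0 z=1 p=1 y=0 u=1
t2.Δ0 r=1 x=1 v=1 q=0 clk=0 z=1 p=1 y=0 u=1
t2.Δ1 r=1 x=1 v=1 q=0 clk=1 z=1 p=1 y=0 u=1
t2.Δ2 r=0 x=1 v=1 q=0 clk=1 z=1 p=0 y=0 u=1
t2.Δ3 r=0 x=1 v=0 q=1 clk=1 z=1 p=0 y=1 u=0
t2.Δ4 r=0 x=0 v=0 q=0 clk=1 z=0 p=0 y=1 u=0
t2.Δ5 r=0 x=0 v=0 q=0 clk=1 z=1 p=0 y=0 u=0
t2.Δ6 r=0 x=0 v=0 q=0 clk=1 z=1 p=0 y=1 u=0
t3.Δ0 r=0 x=0 v=0 q=0 clk=1 z=1 p=0 y=1 u=0
t3.Δ1 r=0 x=0 v=0 q=0 clk=0 z=1 p=0 y=1 u=0
t4.Δ0 r=0 x=0 v=0 q=0 clk=0 z=1 p=0 y=1 u=0
t4.Δ1 r=0 x=0 v=0 q=0 clk=1 z=1 p=0 y=1 u=0
t4.Δ2 r=1 x=0 v=0 q=0 clk=1 z=1 p=1 y=1 u=0
t4.Δ3 r=1 x=1 v=1 q=1 clk=1 z=1 p=1 y=0 u=0
t4.Δ4 r=1 x=1 v=1 q=1 clk=1 z=0 p=1 y=0 u=1
t4.Δ5 r=1 x=1 v=1 q=0 clk=1 z=0 p=1 y=1 u=1
t4.Δ6 r=1 x=1 v=1 q=0 clk=1 z=1 p=1 y=1 u=1
t4.Δ7 r=1 x=1 v=1 q=0 clk=1 z=1 p=1 y=0 u=1
t5.Δ0 r=1 x=1 v=1 q=0 clk=1 z=1 p=1 y=0 u=1
t5.Δ1 r=1 x=1 v=1 q=0 clk=0 z=1 p=1 y=0 u=1
t6.Δ0 r=1 x=1 v=1 q=0 clk=0 z=1 p=1 y=0 u=1
t6.Δ1 r=1 x=1 v=1 q=0 clk=1 z=1 p=1 y=0 u=1
t6.Δ2 r=0 x=1 v=1 q=0 clk=1 z=1 p=0 y=0 u=1
t6.Δ3 r=0 x=1 v=0 q=1 clk=1 z=1 p=0 y=1 u=0
t6.Δ4 r=0 x=0 v=0 q=0 clk=1 z=0 p=0 y=1 u=0
t6.Δ5 r=0 x=0 v=0 q=0 clk=1 z=1 p=0 y=0 u=0
t6.Δ6 r=0 x=0 v=0 q=0 clk=1 z=1 p=0 y=1 u=0
t7.Δ0 r=0 x=0 v=0 q=0 clk=1 z=1 p=0 y=1 u=0
t7.Δ1 r=0 x=0 v=0 q=0 clk=0 z=1 p=0 y=1 u=0
t8.Δ0 r=0 x=0 v=0 q=0 clk=0 z=1 p=0 y=1 u=0
t8.Δ1 r=0 x=0 v=0 q=0 clk=1 z=1 p=0 y=1 u=0
t8.Δ2 r=1 x=0 v=0 q=0 clk=1 z=1 p=1 y=1 u=0
t8.Δ3 r=1 x=1 v=1 q=1 clk=1 z=1 p=1 y=0 u=0
t8.Δ4 r=1 x=1 v=1 q=1 clk=1 z=0 p=1 y=0 u=1
t8.Δ5 r=1 x=1 v=1 q=0 clk=1 z=0 p=1 y=1 u=1
t8.Δ6 r=1 x=1 v=1 q=0 clk=1 z=1 p=1 y=1 u=1
t8.Δ7 r=1 x=1 v=1 q=0 clk=1 z=1 p=1 y=0 u=1
t9.Δ0 r=1 x=1 v=1 q=0 clk=1 z=1 p=1 y=0 u=1
t9.Δ1 r=1 x=1 v=1 q=0 clk=0 z=1 p=1 y=0 u=1
t10.Δ0 r=1 x=1 v=1 q=0 clk=0 z=1 p=1 y=0 u=1
t10.Δ1 r=1 x=1 v=1 q=0 clk=1 z=1 p=1 y=0 u=1
t10.Δ2 r=0 x=1 v=1 q=0 clk=1 z=1 p=0 y=0 u=1
t10.Δ3 r=0 x=1 v=0 q=1 clk=1 z=1 p=0 y=1 u=0
t10.Δ4 r=0 x=0 v=0 q=0 clk=1 z=0 p=0 y=1 u=0
t10.Δ5 r=0 x=0 v=0 q=0 clk=1 z=1 p=0 y=0 u=0
t10.Δ6 r=0 x=0 v=0 q=0 clk=1 z=1 p=0 y=1 u=0
t11.Δ0 r=0 x=0 v=0 q=0 clk=1 z=1 p=0 y=1 u=0
t11.Δ1 r=0 x=0 v=0 q=0 clk=0 z=1 p=0 y=1 u=0
t12.Δ0 r=0 x=0 v=0 q=0 clk=0 z=1 p=0 y=1 u=0
t12.Δ1 r=0 x=0 v=0 q=0 clk=1 z=1 p=0 y=1 u=0
t12.Δ2 r=1 x=0 v=0 q=0 clk=1 z=1 p=1 y=1 u=0
t12.Δ3 r=1 x=1 v=1 q=1 clk=1 z=1 p=1 y=0 u=0
t12.Δ4 r=1 x=1 v=1 q=1 clk=1 z=0 p=1 y=0 u=1
t12.Δ5 r=1 x=1 v=1 q=0 clk=1 z=0 p=1 y=1 u=1
t12.Δ6 r=1 x=1 v=1 q=0 clk=1 z=1 p=1 y=1 u=1
t12.Δ7 r=1 x=1 v=1 q=0 clk=1 z=1 p=1 y=0 u=1

no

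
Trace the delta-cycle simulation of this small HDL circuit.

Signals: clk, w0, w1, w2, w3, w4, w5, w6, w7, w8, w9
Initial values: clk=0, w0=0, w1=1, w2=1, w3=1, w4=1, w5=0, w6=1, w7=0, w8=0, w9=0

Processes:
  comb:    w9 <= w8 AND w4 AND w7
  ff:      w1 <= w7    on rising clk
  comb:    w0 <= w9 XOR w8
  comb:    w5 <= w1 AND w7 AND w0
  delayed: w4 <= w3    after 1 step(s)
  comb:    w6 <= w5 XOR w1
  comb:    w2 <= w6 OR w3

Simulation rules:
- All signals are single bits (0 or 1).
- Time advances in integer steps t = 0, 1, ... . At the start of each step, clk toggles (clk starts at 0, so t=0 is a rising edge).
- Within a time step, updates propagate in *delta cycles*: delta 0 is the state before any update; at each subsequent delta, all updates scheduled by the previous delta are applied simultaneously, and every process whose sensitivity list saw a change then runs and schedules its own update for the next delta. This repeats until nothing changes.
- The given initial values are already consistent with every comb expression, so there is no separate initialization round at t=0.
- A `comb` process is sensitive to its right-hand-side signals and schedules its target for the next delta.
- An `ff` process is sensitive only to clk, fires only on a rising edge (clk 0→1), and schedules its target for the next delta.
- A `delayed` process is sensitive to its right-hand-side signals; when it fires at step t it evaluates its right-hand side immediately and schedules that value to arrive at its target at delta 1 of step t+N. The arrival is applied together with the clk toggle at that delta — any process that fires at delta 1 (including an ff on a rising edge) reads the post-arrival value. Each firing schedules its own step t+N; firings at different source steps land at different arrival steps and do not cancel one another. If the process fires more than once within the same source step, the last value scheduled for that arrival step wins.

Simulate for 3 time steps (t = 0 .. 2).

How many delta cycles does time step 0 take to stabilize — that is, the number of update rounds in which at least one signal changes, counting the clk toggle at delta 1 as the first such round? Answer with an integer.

3

[bits: clk,w7,w2,w9,w0,w4,w3,w6,w5,w1,w8]
t=0: Δ0=00100111010 Δ1=10100111010 Δ2=10100111000 Δ3=10100110000 | 3Δ
t=1: Δ0=10100110000 Δ1=00100110000 | 1Δ
t=2: Δ0=00100110000 Δ1=10100110000 | 1Δ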